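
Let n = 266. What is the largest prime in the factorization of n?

19

266 = 2 · 133
133 = 7 · 19
19 is prime.
So 266 = 2 · 7 · 19; the largest prime factor is 19.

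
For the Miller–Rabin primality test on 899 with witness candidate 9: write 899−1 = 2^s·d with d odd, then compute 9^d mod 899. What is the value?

38

899 − 1 = 898 = 2^1 · 449, so d = 449.
9^1 ≡ 9 (mod 899)
9^2 ≡ 9^2 = 81 ≡ 81 (mod 899)
9^4 ≡ 81^2 = 6561 ≡ 268 (mod 899)
9^8 ≡ 268^2 = 71824 ≡ 803 (mod 899)
9^16 ≡ 803^2 = 644809 ≡ 226 (mod 899)
9^32 ≡ 226^2 = 51076 ≡ 732 (mod 899)
9^64 ≡ 732^2 = 535824 ≡ 20 (mod 899)
9^128 ≡ 20^2 = 400 ≡ 400 (mod 899)
9^256 ≡ 400^2 = 160000 ≡ 877 (mod 899)
449 = 256 + 128 + 64 + 1 in binary powers of 2.
So 9^449 ≡ 877 · 400 · 20 · 9 ≡ 38 (mod 899).
Squaring chain: 38; never reaches −1, so base 9 is a Miller–Rabin witness that 899 is composite.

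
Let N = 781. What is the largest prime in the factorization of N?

781 = 11 · 71
71 is prime.
So 781 = 11 · 71; the largest prime factor is 71.

71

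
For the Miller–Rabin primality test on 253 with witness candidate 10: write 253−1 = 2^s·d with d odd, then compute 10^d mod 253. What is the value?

21

253 − 1 = 252 = 2^2 · 63, so d = 63.
10^1 ≡ 10 (mod 253)
10^2 ≡ 10^2 = 100 ≡ 100 (mod 253)
10^4 ≡ 100^2 = 10000 ≡ 133 (mod 253)
10^8 ≡ 133^2 = 17689 ≡ 232 (mod 253)
10^16 ≡ 232^2 = 53824 ≡ 188 (mod 253)
10^32 ≡ 188^2 = 35344 ≡ 177 (mod 253)
63 = 32 + 16 + 8 + 4 + 2 + 1 in binary powers of 2.
So 10^63 ≡ 177 · 188 · 232 · 133 · 100 · 10 ≡ 21 (mod 253).
Squaring chain: 21 → 188; never reaches −1, so base 10 is a Miller–Rabin witness that 253 is composite.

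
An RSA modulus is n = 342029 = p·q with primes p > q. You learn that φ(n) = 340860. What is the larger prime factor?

φ(n) = (p−1)(q−1) = n − (p+q) + 1, so p + q = 342029 − 340860 + 1 = 1170.
p and q are the roots of t² − 1170t + 342029 = 0.
Discriminant: 1170² − 4·342029 = 1368900 − 1368116 = 784; √784 = 28.
q = (1170 − 28)/2 = 571, p = (1170 + 28)/2 = 599.
Check: 571 · 599 = 342029.

599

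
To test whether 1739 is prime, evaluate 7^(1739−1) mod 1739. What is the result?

7^1 ≡ 7 (mod 1739)
7^2 ≡ 7^2 = 49 ≡ 49 (mod 1739)
7^4 ≡ 49^2 = 2401 ≡ 662 (mod 1739)
7^8 ≡ 662^2 = 438244 ≡ 16 (mod 1739)
7^16 ≡ 16^2 = 256 ≡ 256 (mod 1739)
7^32 ≡ 256^2 = 65536 ≡ 1193 (mod 1739)
7^64 ≡ 1193^2 = 1423249 ≡ 747 (mod 1739)
7^128 ≡ 747^2 = 558009 ≡ 1529 (mod 1739)
7^256 ≡ 1529^2 = 2337841 ≡ 625 (mod 1739)
7^512 ≡ 625^2 = 390625 ≡ 1089 (mod 1739)
7^1024 ≡ 1089^2 = 1185921 ≡ 1662 (mod 1739)
1738 = 1024 + 512 + 128 + 64 + 8 + 2 in binary powers of 2.
So 7^1738 ≡ 1662 · 1089 · 1529 · 747 · 16 · 49 ≡ 636 (mod 1739).
Since 636 ≠ 1, base 7 is a Fermat witness: 1739 is composite.

636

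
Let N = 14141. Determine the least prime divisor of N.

14141 is odd.
Digit sum 11, not divisible by 3.
Ends in 1: not divisible by 5.
7: 14141 = 7·2020 + 1
11: 14141 = 11·1285 + 6
13: 14141 = 13·1087 + 10
17: 14141 = 17·831 + 14
19: 14141 = 19·744 + 5
23: 14141 = 23·614 + 19
29: 14141 = 29·487 + 18
31: 14141 = 31·456 + 5
37: 14141 = 37·382 + 7
41: 14141 = 41·344 + 37
43: 14141 = 43·328 + 37
47: 14141 = 47·300 + 41
53: 14141 = 53·266 + 43
59: 14141 = 59·239 + 40
61: 14141 = 61·231 + 50
67: 14141 = 67·211 + 4
71: 14141 = 71·199 + 12
73: 14141 = 73·193 + 52
79: 14141 = 79·179

79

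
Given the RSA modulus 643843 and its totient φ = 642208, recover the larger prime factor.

φ(n) = (p−1)(q−1) = n − (p+q) + 1, so p + q = 643843 − 642208 + 1 = 1636.
p and q are the roots of t² − 1636t + 643843 = 0.
Discriminant: 1636² − 4·643843 = 2676496 − 2575372 = 101124; √101124 = 318.
q = (1636 − 318)/2 = 659, p = (1636 + 318)/2 = 977.
Check: 659 · 977 = 643843.

977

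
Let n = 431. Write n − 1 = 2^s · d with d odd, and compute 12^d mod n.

1

431 − 1 = 430 = 2^1 · 215, so d = 215.
12^1 ≡ 12 (mod 431)
12^2 ≡ 12^2 = 144 ≡ 144 (mod 431)
12^4 ≡ 144^2 = 20736 ≡ 48 (mod 431)
12^8 ≡ 48^2 = 2304 ≡ 149 (mod 431)
12^16 ≡ 149^2 = 22201 ≡ 220 (mod 431)
12^32 ≡ 220^2 = 48400 ≡ 128 (mod 431)
12^64 ≡ 128^2 = 16384 ≡ 6 (mod 431)
12^128 ≡ 6^2 = 36 ≡ 36 (mod 431)
215 = 128 + 64 + 16 + 4 + 2 + 1 in binary powers of 2.
So 12^215 ≡ 36 · 6 · 220 · 48 · 144 · 12 ≡ 1 (mod 431).
Since 12^d ≡ 1 (mod 431), base 12 does not prove 431 composite.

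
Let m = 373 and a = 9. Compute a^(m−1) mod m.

9^1 ≡ 9 (mod 373)
9^2 ≡ 9^2 = 81 ≡ 81 (mod 373)
9^4 ≡ 81^2 = 6561 ≡ 220 (mod 373)
9^8 ≡ 220^2 = 48400 ≡ 283 (mod 373)
9^16 ≡ 283^2 = 80089 ≡ 267 (mod 373)
9^32 ≡ 267^2 = 71289 ≡ 46 (mod 373)
9^64 ≡ 46^2 = 2116 ≡ 251 (mod 373)
9^128 ≡ 251^2 = 63001 ≡ 337 (mod 373)
9^256 ≡ 337^2 = 113569 ≡ 177 (mod 373)
372 = 256 + 64 + 32 + 16 + 4 in binary powers of 2.
So 9^372 ≡ 177 · 251 · 46 · 267 · 220 ≡ 1 (mod 373).
Since the result is 1, base 9 gives no evidence that 373 is composite.

1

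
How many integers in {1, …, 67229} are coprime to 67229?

61776

Factor: 67229 = 23 · 37 · 79.
φ(67229) = (23−1) · (37−1) · (79−1) = 22 · 36 · 78 = 61776.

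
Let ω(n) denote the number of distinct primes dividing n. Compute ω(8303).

8303 = 19^2 · 23
8303 = 19^2 · 23, which has 2 distinct prime factors.

2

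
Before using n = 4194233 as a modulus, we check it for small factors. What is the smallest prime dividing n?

4194233 is odd.
Digit sum 26, not divisible by 3.
Ends in 3: not divisible by 5.
7: 4194233 = 7·599176 + 1
11: 4194233 = 11·381293 + 10
13: 4194233 = 13·322633 + 4
17: 4194233 = 17·246719 + 10
19: 4194233 = 19·220749 + 2
23: 4194233 = 23·182357 + 22
29: 4194233 = 29·144628 + 21
31: 4194233 = 31·135297 + 26
37: 4194233 = 37·113357 + 24
41: 4194233 = 41·102298 + 15
43: 4194233 = 43·97540 + 13
47: 4194233 = 47·89239

47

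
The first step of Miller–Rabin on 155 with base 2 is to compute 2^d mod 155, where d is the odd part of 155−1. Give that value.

155 − 1 = 154 = 2^1 · 77, so d = 77.
2^1 ≡ 2 (mod 155)
2^2 ≡ 2^2 = 4 ≡ 4 (mod 155)
2^4 ≡ 4^2 = 16 ≡ 16 (mod 155)
2^8 ≡ 16^2 = 256 ≡ 101 (mod 155)
2^16 ≡ 101^2 = 10201 ≡ 126 (mod 155)
2^32 ≡ 126^2 = 15876 ≡ 66 (mod 155)
2^64 ≡ 66^2 = 4356 ≡ 16 (mod 155)
77 = 64 + 8 + 4 + 1 in binary powers of 2.
So 2^77 ≡ 16 · 101 · 16 · 2 ≡ 97 (mod 155).
Squaring chain: 97; never reaches −1, so base 2 is a Miller–Rabin witness that 155 is composite.

97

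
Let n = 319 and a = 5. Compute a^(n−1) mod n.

136

5^1 ≡ 5 (mod 319)
5^2 ≡ 5^2 = 25 ≡ 25 (mod 319)
5^4 ≡ 25^2 = 625 ≡ 306 (mod 319)
5^8 ≡ 306^2 = 93636 ≡ 169 (mod 319)
5^16 ≡ 169^2 = 28561 ≡ 170 (mod 319)
5^32 ≡ 170^2 = 28900 ≡ 190 (mod 319)
5^64 ≡ 190^2 = 36100 ≡ 53 (mod 319)
5^128 ≡ 53^2 = 2809 ≡ 257 (mod 319)
5^256 ≡ 257^2 = 66049 ≡ 16 (mod 319)
318 = 256 + 32 + 16 + 8 + 4 + 2 in binary powers of 2.
So 5^318 ≡ 16 · 190 · 170 · 169 · 306 · 25 ≡ 136 (mod 319).
Since 136 ≠ 1, base 5 is a Fermat witness: 319 is composite.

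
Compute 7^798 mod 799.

7^1 ≡ 7 (mod 799)
7^2 ≡ 7^2 = 49 ≡ 49 (mod 799)
7^4 ≡ 49^2 = 2401 ≡ 4 (mod 799)
7^8 ≡ 4^2 = 16 ≡ 16 (mod 799)
7^16 ≡ 16^2 = 256 ≡ 256 (mod 799)
7^32 ≡ 256^2 = 65536 ≡ 18 (mod 799)
7^64 ≡ 18^2 = 324 ≡ 324 (mod 799)
7^128 ≡ 324^2 = 104976 ≡ 307 (mod 799)
7^256 ≡ 307^2 = 94249 ≡ 766 (mod 799)
7^512 ≡ 766^2 = 586756 ≡ 290 (mod 799)
798 = 512 + 256 + 16 + 8 + 4 + 2 in binary powers of 2.
So 7^798 ≡ 290 · 766 · 256 · 16 · 4 · 49 ≡ 773 (mod 799).
Since 773 ≠ 1, base 7 is a Fermat witness: 799 is composite.

773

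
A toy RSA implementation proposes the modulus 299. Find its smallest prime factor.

13

299 is odd.
Digit sum 20, not divisible by 3.
Ends in 9: not divisible by 5.
7: 299 = 7·42 + 5
11: 299 = 11·27 + 2
13: 299 = 13·23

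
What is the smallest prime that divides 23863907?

23863907 is odd.
Digit sum 38, not divisible by 3.
Ends in 7: not divisible by 5.
7: 23863907 = 7·3409129 + 4
11: 23863907 = 11·2169446 + 1
13: 23863907 = 13·1835685 + 2
17: 23863907 = 17·1403759 + 4
19: 23863907 = 19·1255995 + 2
23: 23863907 = 23·1037561 + 4
29: 23863907 = 29·822893 + 10
31: 23863907 = 31·769803 + 14
37: 23863907 = 37·644970 + 17
41: 23863907 = 41·582046 + 21
43: 23863907 = 43·554974 + 25
47: 23863907 = 47·507742 + 33
53: 23863907 = 53·450262 + 21
59: 23863907 = 59·404473

59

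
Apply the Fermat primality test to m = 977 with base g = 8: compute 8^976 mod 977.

8^1 ≡ 8 (mod 977)
8^2 ≡ 8^2 = 64 ≡ 64 (mod 977)
8^4 ≡ 64^2 = 4096 ≡ 188 (mod 977)
8^8 ≡ 188^2 = 35344 ≡ 172 (mod 977)
8^16 ≡ 172^2 = 29584 ≡ 274 (mod 977)
8^32 ≡ 274^2 = 75076 ≡ 824 (mod 977)
8^64 ≡ 824^2 = 678976 ≡ 938 (mod 977)
8^128 ≡ 938^2 = 879844 ≡ 544 (mod 977)
8^256 ≡ 544^2 = 295936 ≡ 882 (mod 977)
8^512 ≡ 882^2 = 777924 ≡ 232 (mod 977)
976 = 512 + 256 + 128 + 64 + 16 in binary powers of 2.
So 8^976 ≡ 232 · 882 · 544 · 938 · 274 ≡ 1 (mod 977).
Since the result is 1, base 8 gives no evidence that 977 is composite.

1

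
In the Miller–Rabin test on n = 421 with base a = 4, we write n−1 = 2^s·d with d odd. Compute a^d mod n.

421 − 1 = 420 = 2^2 · 105, so d = 105.
4^1 ≡ 4 (mod 421)
4^2 ≡ 4^2 = 16 ≡ 16 (mod 421)
4^4 ≡ 16^2 = 256 ≡ 256 (mod 421)
4^8 ≡ 256^2 = 65536 ≡ 281 (mod 421)
4^16 ≡ 281^2 = 78961 ≡ 234 (mod 421)
4^32 ≡ 234^2 = 54756 ≡ 26 (mod 421)
4^64 ≡ 26^2 = 676 ≡ 255 (mod 421)
105 = 64 + 32 + 8 + 1 in binary powers of 2.
So 4^105 ≡ 255 · 26 · 281 · 4 ≡ 420 (mod 421).
Since 4^d ≡ 420 (mod 421), base 4 does not prove 421 composite.

420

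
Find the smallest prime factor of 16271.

53

16271 is odd.
Digit sum 17, not divisible by 3.
Ends in 1: not divisible by 5.
7: 16271 = 7·2324 + 3
11: 16271 = 11·1479 + 2
13: 16271 = 13·1251 + 8
17: 16271 = 17·957 + 2
19: 16271 = 19·856 + 7
23: 16271 = 23·707 + 10
29: 16271 = 29·561 + 2
31: 16271 = 31·524 + 27
37: 16271 = 37·439 + 28
41: 16271 = 41·396 + 35
43: 16271 = 43·378 + 17
47: 16271 = 47·346 + 9
53: 16271 = 53·307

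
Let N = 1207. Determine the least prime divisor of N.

1207 is odd.
Digit sum 10, not divisible by 3.
Ends in 7: not divisible by 5.
7: 1207 = 7·172 + 3
11: 1207 = 11·109 + 8
13: 1207 = 13·92 + 11
17: 1207 = 17·71

17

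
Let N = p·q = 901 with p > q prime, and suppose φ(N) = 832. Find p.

53

φ(n) = (p−1)(q−1) = n − (p+q) + 1, so p + q = 901 − 832 + 1 = 70.
p and q are the roots of t² − 70t + 901 = 0.
Discriminant: 70² − 4·901 = 4900 − 3604 = 1296; √1296 = 36.
q = (70 − 36)/2 = 17, p = (70 + 36)/2 = 53.
Check: 17 · 53 = 901.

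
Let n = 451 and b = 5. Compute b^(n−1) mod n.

5^1 ≡ 5 (mod 451)
5^2 ≡ 5^2 = 25 ≡ 25 (mod 451)
5^4 ≡ 25^2 = 625 ≡ 174 (mod 451)
5^8 ≡ 174^2 = 30276 ≡ 59 (mod 451)
5^16 ≡ 59^2 = 3481 ≡ 324 (mod 451)
5^32 ≡ 324^2 = 104976 ≡ 344 (mod 451)
5^64 ≡ 344^2 = 118336 ≡ 174 (mod 451)
5^128 ≡ 174^2 = 30276 ≡ 59 (mod 451)
5^256 ≡ 59^2 = 3481 ≡ 324 (mod 451)
450 = 256 + 128 + 64 + 2 in binary powers of 2.
So 5^450 ≡ 324 · 59 · 174 · 25 ≡ 122 (mod 451).
Since 122 ≠ 1, base 5 is a Fermat witness: 451 is composite.

122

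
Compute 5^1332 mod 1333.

838

5^1 ≡ 5 (mod 1333)
5^2 ≡ 5^2 = 25 ≡ 25 (mod 1333)
5^4 ≡ 25^2 = 625 ≡ 625 (mod 1333)
5^8 ≡ 625^2 = 390625 ≡ 56 (mod 1333)
5^16 ≡ 56^2 = 3136 ≡ 470 (mod 1333)
5^32 ≡ 470^2 = 220900 ≡ 955 (mod 1333)
5^64 ≡ 955^2 = 912025 ≡ 253 (mod 1333)
5^128 ≡ 253^2 = 64009 ≡ 25 (mod 1333)
5^256 ≡ 25^2 = 625 ≡ 625 (mod 1333)
5^512 ≡ 625^2 = 390625 ≡ 56 (mod 1333)
5^1024 ≡ 56^2 = 3136 ≡ 470 (mod 1333)
1332 = 1024 + 256 + 32 + 16 + 4 in binary powers of 2.
So 5^1332 ≡ 470 · 625 · 955 · 470 · 625 ≡ 838 (mod 1333).
Since 838 ≠ 1, base 5 is a Fermat witness: 1333 is composite.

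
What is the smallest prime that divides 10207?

10207 is odd.
Digit sum 10, not divisible by 3.
Ends in 7: not divisible by 5.
7: 10207 = 7·1458 + 1
11: 10207 = 11·927 + 10
13: 10207 = 13·785 + 2
17: 10207 = 17·600 + 7
19: 10207 = 19·537 + 4
23: 10207 = 23·443 + 18
29: 10207 = 29·351 + 28
31: 10207 = 31·329 + 8
37: 10207 = 37·275 + 32
41: 10207 = 41·248 + 39
43: 10207 = 43·237 + 16
47: 10207 = 47·217 + 8
53: 10207 = 53·192 + 31
59: 10207 = 59·173

59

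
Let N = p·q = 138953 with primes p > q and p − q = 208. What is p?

491

Since p = q + 208, we have 138953 = q(q + 208), so q² + 208q − 138953 = 0.
Discriminant: 208² + 4·138953 = 43264 + 555812 = 599076; √599076 = 774.
q = (−208 + 774)/2 = 283, and p = q + 208 = 491.
Check: 283 · 491 = 138953.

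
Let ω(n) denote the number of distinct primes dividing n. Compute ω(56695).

56695 = 5 · 11339
11339 = 17 · 667
667 = 23 · 29
56695 = 5 · 17 · 23 · 29, which has 4 distinct prime factors.

4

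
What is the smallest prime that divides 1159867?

1159867 is odd.
Digit sum 37, not divisible by 3.
Ends in 7: not divisible by 5.
7: 1159867 = 7·165695 + 2
11: 1159867 = 11·105442 + 5
13: 1159867 = 13·89220 + 7
17: 1159867 = 17·68227 + 8
19: 1159867 = 19·61045 + 12
23: 1159867 = 23·50429

23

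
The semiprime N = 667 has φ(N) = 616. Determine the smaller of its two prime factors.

23

φ(n) = (p−1)(q−1) = n − (p+q) + 1, so p + q = 667 − 616 + 1 = 52.
p and q are the roots of t² − 52t + 667 = 0.
Discriminant: 52² − 4·667 = 2704 − 2668 = 36; √36 = 6.
q = (52 − 6)/2 = 23, p = (52 + 6)/2 = 29.
Check: 23 · 29 = 667.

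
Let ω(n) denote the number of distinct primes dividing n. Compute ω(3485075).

5

3485075 = 5^2 · 139403
139403 = 11 · 12673
12673 = 19 · 667
667 = 23 · 29
3485075 = 5^2 · 11 · 19 · 23 · 29, which has 5 distinct prime factors.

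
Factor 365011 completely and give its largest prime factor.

97

365011 = 53 · 6887
6887 = 71 · 97
97 is prime.
So 365011 = 53 · 71 · 97; the largest prime factor is 97.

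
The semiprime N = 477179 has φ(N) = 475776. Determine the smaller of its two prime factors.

577

φ(n) = (p−1)(q−1) = n − (p+q) + 1, so p + q = 477179 − 475776 + 1 = 1404.
p and q are the roots of t² − 1404t + 477179 = 0.
Discriminant: 1404² − 4·477179 = 1971216 − 1908716 = 62500; √62500 = 250.
q = (1404 − 250)/2 = 577, p = (1404 + 250)/2 = 827.
Check: 577 · 827 = 477179.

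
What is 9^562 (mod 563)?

1

9^1 ≡ 9 (mod 563)
9^2 ≡ 9^2 = 81 ≡ 81 (mod 563)
9^4 ≡ 81^2 = 6561 ≡ 368 (mod 563)
9^8 ≡ 368^2 = 135424 ≡ 304 (mod 563)
9^16 ≡ 304^2 = 92416 ≡ 84 (mod 563)
9^32 ≡ 84^2 = 7056 ≡ 300 (mod 563)
9^64 ≡ 300^2 = 90000 ≡ 483 (mod 563)
9^128 ≡ 483^2 = 233289 ≡ 207 (mod 563)
9^256 ≡ 207^2 = 42849 ≡ 61 (mod 563)
9^512 ≡ 61^2 = 3721 ≡ 343 (mod 563)
562 = 512 + 32 + 16 + 2 in binary powers of 2.
So 9^562 ≡ 343 · 300 · 84 · 81 ≡ 1 (mod 563).
Since the result is 1, base 9 gives no evidence that 563 is composite.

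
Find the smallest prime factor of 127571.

127571 is odd.
Digit sum 23, not divisible by 3.
Ends in 1: not divisible by 5.
7: 127571 = 7·18224 + 3
11: 127571 = 11·11597 + 4
13: 127571 = 13·9813 + 2
17: 127571 = 17·7504 + 3
19: 127571 = 19·6714 + 5
23: 127571 = 23·5546 + 13
29: 127571 = 29·4399

29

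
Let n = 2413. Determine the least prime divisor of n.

2413 is odd.
Digit sum 10, not divisible by 3.
Ends in 3: not divisible by 5.
7: 2413 = 7·344 + 5
11: 2413 = 11·219 + 4
13: 2413 = 13·185 + 8
17: 2413 = 17·141 + 16
19: 2413 = 19·127

19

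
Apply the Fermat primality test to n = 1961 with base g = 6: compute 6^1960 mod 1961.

6^1 ≡ 6 (mod 1961)
6^2 ≡ 6^2 = 36 ≡ 36 (mod 1961)
6^4 ≡ 36^2 = 1296 ≡ 1296 (mod 1961)
6^8 ≡ 1296^2 = 1679616 ≡ 1000 (mod 1961)
6^16 ≡ 1000^2 = 1000000 ≡ 1851 (mod 1961)
6^32 ≡ 1851^2 = 3426201 ≡ 334 (mod 1961)
6^64 ≡ 334^2 = 111556 ≡ 1740 (mod 1961)
6^128 ≡ 1740^2 = 3027600 ≡ 1777 (mod 1961)
6^256 ≡ 1777^2 = 3157729 ≡ 519 (mod 1961)
6^512 ≡ 519^2 = 269361 ≡ 704 (mod 1961)
6^1024 ≡ 704^2 = 495616 ≡ 1444 (mod 1961)
1960 = 1024 + 512 + 256 + 128 + 32 + 8 in binary powers of 2.
So 6^1960 ≡ 1444 · 704 · 519 · 1777 · 334 · 1000 ≡ 1444 (mod 1961).
Since 1444 ≠ 1, base 6 is a Fermat witness: 1961 is composite.

1444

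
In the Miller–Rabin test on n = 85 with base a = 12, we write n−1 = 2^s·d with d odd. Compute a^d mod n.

37

85 − 1 = 84 = 2^2 · 21, so d = 21.
12^1 ≡ 12 (mod 85)
12^2 ≡ 12^2 = 144 ≡ 59 (mod 85)
12^4 ≡ 59^2 = 3481 ≡ 81 (mod 85)
12^8 ≡ 81^2 = 6561 ≡ 16 (mod 85)
12^16 ≡ 16^2 = 256 ≡ 1 (mod 85)
21 = 16 + 4 + 1 in binary powers of 2.
So 12^21 ≡ 1 · 81 · 12 ≡ 37 (mod 85).
Squaring chain: 37 → 9; never reaches −1, so base 12 is a Miller–Rabin witness that 85 is composite.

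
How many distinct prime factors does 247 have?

2

247 = 13 · 19
247 = 13 · 19, which has 2 distinct prime factors.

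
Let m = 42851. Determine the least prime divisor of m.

73

42851 is odd.
Digit sum 20, not divisible by 3.
Ends in 1: not divisible by 5.
7: 42851 = 7·6121 + 4
11: 42851 = 11·3895 + 6
13: 42851 = 13·3296 + 3
17: 42851 = 17·2520 + 11
19: 42851 = 19·2255 + 6
23: 42851 = 23·1863 + 2
29: 42851 = 29·1477 + 18
31: 42851 = 31·1382 + 9
37: 42851 = 37·1158 + 5
41: 42851 = 41·1045 + 6
43: 42851 = 43·996 + 23
47: 42851 = 47·911 + 34
53: 42851 = 53·808 + 27
59: 42851 = 59·726 + 17
61: 42851 = 61·702 + 29
67: 42851 = 67·639 + 38
71: 42851 = 71·603 + 38
73: 42851 = 73·587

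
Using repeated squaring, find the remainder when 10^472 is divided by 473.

23

10^1 ≡ 10 (mod 473)
10^2 ≡ 10^2 = 100 ≡ 100 (mod 473)
10^4 ≡ 100^2 = 10000 ≡ 67 (mod 473)
10^8 ≡ 67^2 = 4489 ≡ 232 (mod 473)
10^16 ≡ 232^2 = 53824 ≡ 375 (mod 473)
10^32 ≡ 375^2 = 140625 ≡ 144 (mod 473)
10^64 ≡ 144^2 = 20736 ≡ 397 (mod 473)
10^128 ≡ 397^2 = 157609 ≡ 100 (mod 473)
10^256 ≡ 100^2 = 10000 ≡ 67 (mod 473)
472 = 256 + 128 + 64 + 16 + 8 in binary powers of 2.
So 10^472 ≡ 67 · 100 · 397 · 375 · 232 ≡ 23 (mod 473).
Since 23 ≠ 1, base 10 is a Fermat witness: 473 is composite.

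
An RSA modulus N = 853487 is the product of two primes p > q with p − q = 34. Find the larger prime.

Since p = q + 34, we have 853487 = q(q + 34), so q² + 34q − 853487 = 0.
Discriminant: 34² + 4·853487 = 1156 + 3413948 = 3415104; √3415104 = 1848.
q = (−34 + 1848)/2 = 907, and p = q + 34 = 941.
Check: 907 · 941 = 853487.

941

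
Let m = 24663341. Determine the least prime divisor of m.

24663341 is odd.
Digit sum 29, not divisible by 3.
Ends in 1: not divisible by 5.
7: 24663341 = 7·3523334 + 3
11: 24663341 = 11·2242121 + 10
13: 24663341 = 13·1897180 + 1
17: 24663341 = 17·1450784 + 13
19: 24663341 = 19·1298070 + 11
23: 24663341 = 23·1072319 + 4
29: 24663341 = 29·850460 + 1
31: 24663341 = 31·795591 + 20
37: 24663341 = 37·666576 + 29
41: 24663341 = 41·601544 + 37
43: 24663341 = 43·573566 + 3
47: 24663341 = 47·524751 + 44
53: 24663341 = 53·465346 + 3
59: 24663341 = 59·418022 + 43
61: 24663341 = 61·404317 + 4
67: 24663341 = 67·368109 + 38
71: 24663341 = 71·347371

71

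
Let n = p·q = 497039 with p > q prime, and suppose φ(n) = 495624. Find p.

773

φ(n) = (p−1)(q−1) = n − (p+q) + 1, so p + q = 497039 − 495624 + 1 = 1416.
p and q are the roots of t² − 1416t + 497039 = 0.
Discriminant: 1416² − 4·497039 = 2005056 − 1988156 = 16900; √16900 = 130.
q = (1416 − 130)/2 = 643, p = (1416 + 130)/2 = 773.
Check: 643 · 773 = 497039.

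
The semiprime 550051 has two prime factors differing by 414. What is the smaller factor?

Since p = q + 414, we have 550051 = q(q + 414), so q² + 414q − 550051 = 0.
Discriminant: 414² + 4·550051 = 171396 + 2200204 = 2371600; √2371600 = 1540.
q = (−414 + 1540)/2 = 563, and p = q + 414 = 977.
Check: 563 · 977 = 550051.

563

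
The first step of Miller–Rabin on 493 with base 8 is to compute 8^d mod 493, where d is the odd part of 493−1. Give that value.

206

493 − 1 = 492 = 2^2 · 123, so d = 123.
8^1 ≡ 8 (mod 493)
8^2 ≡ 8^2 = 64 ≡ 64 (mod 493)
8^4 ≡ 64^2 = 4096 ≡ 152 (mod 493)
8^8 ≡ 152^2 = 23104 ≡ 426 (mod 493)
8^16 ≡ 426^2 = 181476 ≡ 52 (mod 493)
8^32 ≡ 52^2 = 2704 ≡ 239 (mod 493)
8^64 ≡ 239^2 = 57121 ≡ 426 (mod 493)
123 = 64 + 32 + 16 + 8 + 2 + 1 in binary powers of 2.
So 8^123 ≡ 426 · 239 · 52 · 426 · 64 · 8 ≡ 206 (mod 493).
Squaring chain: 206 → 38; never reaches −1, so base 8 is a Miller–Rabin witness that 493 is composite.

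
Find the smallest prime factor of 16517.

16517 is odd.
Digit sum 20, not divisible by 3.
Ends in 7: not divisible by 5.
7: 16517 = 7·2359 + 4
11: 16517 = 11·1501 + 6
13: 16517 = 13·1270 + 7
17: 16517 = 17·971 + 10
19: 16517 = 19·869 + 6
23: 16517 = 23·718 + 3
29: 16517 = 29·569 + 16
31: 16517 = 31·532 + 25
37: 16517 = 37·446 + 15
41: 16517 = 41·402 + 35
43: 16517 = 43·384 + 5
47: 16517 = 47·351 + 20
53: 16517 = 53·311 + 34
59: 16517 = 59·279 + 56
61: 16517 = 61·270 + 47
67: 16517 = 67·246 + 35
71: 16517 = 71·232 + 45
73: 16517 = 73·226 + 19
79: 16517 = 79·209 + 6
83: 16517 = 83·199

83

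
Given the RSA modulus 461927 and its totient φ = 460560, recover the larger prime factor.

φ(n) = (p−1)(q−1) = n − (p+q) + 1, so p + q = 461927 − 460560 + 1 = 1368.
p and q are the roots of t² − 1368t + 461927 = 0.
Discriminant: 1368² − 4·461927 = 1871424 − 1847708 = 23716; √23716 = 154.
q = (1368 − 154)/2 = 607, p = (1368 + 154)/2 = 761.
Check: 607 · 761 = 461927.

761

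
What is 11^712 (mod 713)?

514

11^1 ≡ 11 (mod 713)
11^2 ≡ 11^2 = 121 ≡ 121 (mod 713)
11^4 ≡ 121^2 = 14641 ≡ 381 (mod 713)
11^8 ≡ 381^2 = 145161 ≡ 422 (mod 713)
11^16 ≡ 422^2 = 178084 ≡ 547 (mod 713)
11^32 ≡ 547^2 = 299209 ≡ 462 (mod 713)
11^64 ≡ 462^2 = 213444 ≡ 257 (mod 713)
11^128 ≡ 257^2 = 66049 ≡ 453 (mod 713)
11^256 ≡ 453^2 = 205209 ≡ 578 (mod 713)
11^512 ≡ 578^2 = 334084 ≡ 400 (mod 713)
712 = 512 + 128 + 64 + 8 in binary powers of 2.
So 11^712 ≡ 400 · 453 · 257 · 422 ≡ 514 (mod 713).
Since 514 ≠ 1, base 11 is a Fermat witness: 713 is composite.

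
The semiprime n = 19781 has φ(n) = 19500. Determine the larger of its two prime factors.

φ(n) = (p−1)(q−1) = n − (p+q) + 1, so p + q = 19781 − 19500 + 1 = 282.
p and q are the roots of t² − 282t + 19781 = 0.
Discriminant: 282² − 4·19781 = 79524 − 79124 = 400; √400 = 20.
q = (282 − 20)/2 = 131, p = (282 + 20)/2 = 151.
Check: 131 · 151 = 19781.

151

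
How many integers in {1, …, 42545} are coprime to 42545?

Factor: 42545 = 5 · 67 · 127.
φ(42545) = (5−1) · (67−1) · (127−1) = 4 · 66 · 126 = 33264.

33264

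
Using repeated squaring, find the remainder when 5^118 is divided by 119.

5^1 ≡ 5 (mod 119)
5^2 ≡ 5^2 = 25 ≡ 25 (mod 119)
5^4 ≡ 25^2 = 625 ≡ 30 (mod 119)
5^8 ≡ 30^2 = 900 ≡ 67 (mod 119)
5^16 ≡ 67^2 = 4489 ≡ 86 (mod 119)
5^32 ≡ 86^2 = 7396 ≡ 18 (mod 119)
5^64 ≡ 18^2 = 324 ≡ 86 (mod 119)
118 = 64 + 32 + 16 + 4 + 2 in binary powers of 2.
So 5^118 ≡ 86 · 18 · 86 · 30 · 25 ≡ 2 (mod 119).
Since 2 ≠ 1, base 5 is a Fermat witness: 119 is composite.

2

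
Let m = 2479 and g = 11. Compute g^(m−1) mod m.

11^1 ≡ 11 (mod 2479)
11^2 ≡ 11^2 = 121 ≡ 121 (mod 2479)
11^4 ≡ 121^2 = 14641 ≡ 2246 (mod 2479)
11^8 ≡ 2246^2 = 5044516 ≡ 2230 (mod 2479)
11^16 ≡ 2230^2 = 4972900 ≡ 26 (mod 2479)
11^32 ≡ 26^2 = 676 ≡ 676 (mod 2479)
11^64 ≡ 676^2 = 456976 ≡ 840 (mod 2479)
11^128 ≡ 840^2 = 705600 ≡ 1564 (mod 2479)
11^256 ≡ 1564^2 = 2446096 ≡ 1802 (mod 2479)
11^512 ≡ 1802^2 = 3247204 ≡ 2193 (mod 2479)
11^1024 ≡ 2193^2 = 4809249 ≡ 2468 (mod 2479)
11^2048 ≡ 2468^2 = 6091024 ≡ 121 (mod 2479)
2478 = 2048 + 256 + 128 + 32 + 8 + 4 + 2 in binary powers of 2.
So 11^2478 ≡ 121 · 1802 · 1564 · 676 · 2230 · 2246 · 121 ≡ 1148 (mod 2479).
Since 1148 ≠ 1, base 11 is a Fermat witness: 2479 is composite.

1148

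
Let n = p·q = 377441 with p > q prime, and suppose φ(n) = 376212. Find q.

587

φ(n) = (p−1)(q−1) = n − (p+q) + 1, so p + q = 377441 − 376212 + 1 = 1230.
p and q are the roots of t² − 1230t + 377441 = 0.
Discriminant: 1230² − 4·377441 = 1512900 − 1509764 = 3136; √3136 = 56.
q = (1230 − 56)/2 = 587, p = (1230 + 56)/2 = 643.
Check: 587 · 643 = 377441.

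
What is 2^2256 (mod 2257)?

2^1 ≡ 2 (mod 2257)
2^2 ≡ 2^2 = 4 ≡ 4 (mod 2257)
2^4 ≡ 4^2 = 16 ≡ 16 (mod 2257)
2^8 ≡ 16^2 = 256 ≡ 256 (mod 2257)
2^16 ≡ 256^2 = 65536 ≡ 83 (mod 2257)
2^32 ≡ 83^2 = 6889 ≡ 118 (mod 2257)
2^64 ≡ 118^2 = 13924 ≡ 382 (mod 2257)
2^128 ≡ 382^2 = 145924 ≡ 1476 (mod 2257)
2^256 ≡ 1476^2 = 2178576 ≡ 571 (mod 2257)
2^512 ≡ 571^2 = 326041 ≡ 1033 (mod 2257)
2^1024 ≡ 1033^2 = 1067089 ≡ 1785 (mod 2257)
2^2048 ≡ 1785^2 = 3186225 ≡ 1598 (mod 2257)
2256 = 2048 + 128 + 64 + 16 in binary powers of 2.
So 2^2256 ≡ 1598 · 1476 · 382 · 83 ≡ 2193 (mod 2257).
Since 2193 ≠ 1, base 2 is a Fermat witness: 2257 is composite.

2193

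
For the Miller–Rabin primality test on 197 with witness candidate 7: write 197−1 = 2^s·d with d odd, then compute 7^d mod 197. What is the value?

197 − 1 = 196 = 2^2 · 49, so d = 49.
7^1 ≡ 7 (mod 197)
7^2 ≡ 7^2 = 49 ≡ 49 (mod 197)
7^4 ≡ 49^2 = 2401 ≡ 37 (mod 197)
7^8 ≡ 37^2 = 1369 ≡ 187 (mod 197)
7^16 ≡ 187^2 = 34969 ≡ 100 (mod 197)
7^32 ≡ 100^2 = 10000 ≡ 150 (mod 197)
49 = 32 + 16 + 1 in binary powers of 2.
So 7^49 ≡ 150 · 100 · 7 ≡ 196 (mod 197).
Since 7^d ≡ 196 (mod 197), base 7 does not prove 197 composite.

196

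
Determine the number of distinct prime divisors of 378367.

3

378367 = 11^2 · 3127
3127 = 53 · 59
378367 = 11^2 · 53 · 59, which has 3 distinct prime factors.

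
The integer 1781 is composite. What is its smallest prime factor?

1781 is odd.
Digit sum 17, not divisible by 3.
Ends in 1: not divisible by 5.
7: 1781 = 7·254 + 3
11: 1781 = 11·161 + 10
13: 1781 = 13·137

13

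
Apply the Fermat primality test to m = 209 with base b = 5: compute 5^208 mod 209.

81

5^1 ≡ 5 (mod 209)
5^2 ≡ 5^2 = 25 ≡ 25 (mod 209)
5^4 ≡ 25^2 = 625 ≡ 207 (mod 209)
5^8 ≡ 207^2 = 42849 ≡ 4 (mod 209)
5^16 ≡ 4^2 = 16 ≡ 16 (mod 209)
5^32 ≡ 16^2 = 256 ≡ 47 (mod 209)
5^64 ≡ 47^2 = 2209 ≡ 119 (mod 209)
5^128 ≡ 119^2 = 14161 ≡ 158 (mod 209)
208 = 128 + 64 + 16 in binary powers of 2.
So 5^208 ≡ 158 · 119 · 16 ≡ 81 (mod 209).
Since 81 ≠ 1, base 5 is a Fermat witness: 209 is composite.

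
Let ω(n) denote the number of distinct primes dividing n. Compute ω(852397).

5

852397 = 7 · 121771
121771 = 13 · 9367
9367 = 17 · 551
551 = 19 · 29
852397 = 7 · 13 · 17 · 19 · 29, which has 5 distinct prime factors.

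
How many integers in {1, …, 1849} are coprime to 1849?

1806

Factor: 1849 = 43^2.
φ(1849) = 43^1·(43−1) = 1806.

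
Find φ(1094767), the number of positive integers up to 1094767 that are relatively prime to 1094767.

Factor: 1094767 = 61 · 131 · 137.
φ(1094767) = (61−1) · (131−1) · (137−1) = 60 · 130 · 136 = 1060800.

1060800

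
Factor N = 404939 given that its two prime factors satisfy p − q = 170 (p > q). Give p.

727

Since p = q + 170, we have 404939 = q(q + 170), so q² + 170q − 404939 = 0.
Discriminant: 170² + 4·404939 = 28900 + 1619756 = 1648656; √1648656 = 1284.
q = (−170 + 1284)/2 = 557, and p = q + 170 = 727.
Check: 557 · 727 = 404939.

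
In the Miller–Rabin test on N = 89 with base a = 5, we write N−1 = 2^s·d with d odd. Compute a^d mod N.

89 − 1 = 88 = 2^3 · 11, so d = 11.
5^1 ≡ 5 (mod 89)
5^2 ≡ 5^2 = 25 ≡ 25 (mod 89)
5^4 ≡ 25^2 = 625 ≡ 2 (mod 89)
5^8 ≡ 2^2 = 4 ≡ 4 (mod 89)
11 = 8 + 2 + 1 in binary powers of 2.
So 5^11 ≡ 4 · 25 · 5 ≡ 55 (mod 89).
Squaring chain: 55 → 88 → 1; reaches −1, so base 5 does not prove 89 composite.

55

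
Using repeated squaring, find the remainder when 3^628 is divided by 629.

3^1 ≡ 3 (mod 629)
3^2 ≡ 3^2 = 9 ≡ 9 (mod 629)
3^4 ≡ 9^2 = 81 ≡ 81 (mod 629)
3^8 ≡ 81^2 = 6561 ≡ 271 (mod 629)
3^16 ≡ 271^2 = 73441 ≡ 477 (mod 629)
3^32 ≡ 477^2 = 227529 ≡ 460 (mod 629)
3^64 ≡ 460^2 = 211600 ≡ 256 (mod 629)
3^128 ≡ 256^2 = 65536 ≡ 120 (mod 629)
3^256 ≡ 120^2 = 14400 ≡ 562 (mod 629)
3^512 ≡ 562^2 = 315844 ≡ 86 (mod 629)
628 = 512 + 64 + 32 + 16 + 4 in binary powers of 2.
So 3^628 ≡ 86 · 256 · 460 · 477 · 81 ≡ 625 (mod 629).
Since 625 ≠ 1, base 3 is a Fermat witness: 629 is composite.

625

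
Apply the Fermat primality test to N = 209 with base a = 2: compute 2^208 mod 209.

2^1 ≡ 2 (mod 209)
2^2 ≡ 2^2 = 4 ≡ 4 (mod 209)
2^4 ≡ 4^2 = 16 ≡ 16 (mod 209)
2^8 ≡ 16^2 = 256 ≡ 47 (mod 209)
2^16 ≡ 47^2 = 2209 ≡ 119 (mod 209)
2^32 ≡ 119^2 = 14161 ≡ 158 (mod 209)
2^64 ≡ 158^2 = 24964 ≡ 93 (mod 209)
2^128 ≡ 93^2 = 8649 ≡ 80 (mod 209)
208 = 128 + 64 + 16 in binary powers of 2.
So 2^208 ≡ 80 · 93 · 119 ≡ 36 (mod 209).
Since 36 ≠ 1, base 2 is a Fermat witness: 209 is composite.

36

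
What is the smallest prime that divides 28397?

28397 is odd.
Digit sum 29, not divisible by 3.
Ends in 7: not divisible by 5.
7: 28397 = 7·4056 + 5
11: 28397 = 11·2581 + 6
13: 28397 = 13·2184 + 5
17: 28397 = 17·1670 + 7
19: 28397 = 19·1494 + 11
23: 28397 = 23·1234 + 15
29: 28397 = 29·979 + 6
31: 28397 = 31·916 + 1
37: 28397 = 37·767 + 18
41: 28397 = 41·692 + 25
43: 28397 = 43·660 + 17
47: 28397 = 47·604 + 9
53: 28397 = 53·535 + 42
59: 28397 = 59·481 + 18
61: 28397 = 61·465 + 32
67: 28397 = 67·423 + 56
71: 28397 = 71·399 + 68
73: 28397 = 73·389

73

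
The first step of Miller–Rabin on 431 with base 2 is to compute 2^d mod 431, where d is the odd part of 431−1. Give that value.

1

431 − 1 = 430 = 2^1 · 215, so d = 215.
2^1 ≡ 2 (mod 431)
2^2 ≡ 2^2 = 4 ≡ 4 (mod 431)
2^4 ≡ 4^2 = 16 ≡ 16 (mod 431)
2^8 ≡ 16^2 = 256 ≡ 256 (mod 431)
2^16 ≡ 256^2 = 65536 ≡ 24 (mod 431)
2^32 ≡ 24^2 = 576 ≡ 145 (mod 431)
2^64 ≡ 145^2 = 21025 ≡ 337 (mod 431)
2^128 ≡ 337^2 = 113569 ≡ 216 (mod 431)
215 = 128 + 64 + 16 + 4 + 2 + 1 in binary powers of 2.
So 2^215 ≡ 216 · 337 · 24 · 16 · 4 · 2 ≡ 1 (mod 431).
Since 2^d ≡ 1 (mod 431), base 2 does not prove 431 composite.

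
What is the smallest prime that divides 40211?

40211 is odd.
Digit sum 8, not divisible by 3.
Ends in 1: not divisible by 5.
7: 40211 = 7·5744 + 3
11: 40211 = 11·3655 + 6
13: 40211 = 13·3093 + 2
17: 40211 = 17·2365 + 6
19: 40211 = 19·2116 + 7
23: 40211 = 23·1748 + 7
29: 40211 = 29·1386 + 17
31: 40211 = 31·1297 + 4
37: 40211 = 37·1086 + 29
41: 40211 = 41·980 + 31
43: 40211 = 43·935 + 6
47: 40211 = 47·855 + 26
53: 40211 = 53·758 + 37
59: 40211 = 59·681 + 32
61: 40211 = 61·659 + 12
67: 40211 = 67·600 + 11
71: 40211 = 71·566 + 25
73: 40211 = 73·550 + 61
79: 40211 = 79·509

79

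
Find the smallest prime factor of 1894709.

43

1894709 is odd.
Digit sum 38, not divisible by 3.
Ends in 9: not divisible by 5.
7: 1894709 = 7·270672 + 5
11: 1894709 = 11·172246 + 3
13: 1894709 = 13·145746 + 11
17: 1894709 = 17·111453 + 8
19: 1894709 = 19·99721 + 10
23: 1894709 = 23·82378 + 15
29: 1894709 = 29·65334 + 23
31: 1894709 = 31·61119 + 20
37: 1894709 = 37·51208 + 13
41: 1894709 = 41·46212 + 17
43: 1894709 = 43·44063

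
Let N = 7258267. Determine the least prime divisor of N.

7258267 is odd.
Digit sum 37, not divisible by 3.
Ends in 7: not divisible by 5.
7: 7258267 = 7·1036895 + 2
11: 7258267 = 11·659842 + 5
13: 7258267 = 13·558328 + 3
17: 7258267 = 17·426956 + 15
19: 7258267 = 19·382014 + 1
23: 7258267 = 23·315576 + 19
29: 7258267 = 29·250285 + 2
31: 7258267 = 31·234137 + 20
37: 7258267 = 37·196169 + 14
41: 7258267 = 41·177030 + 37
43: 7258267 = 43·168796 + 39
47: 7258267 = 47·154431 + 10
53: 7258267 = 53·136948 + 23
59: 7258267 = 59·123021 + 28
61: 7258267 = 61·118987 + 60
67: 7258267 = 67·108332 + 23
71: 7258267 = 71·102229 + 8
73: 7258267 = 73·99428 + 23
79: 7258267 = 79·91876 + 63
83: 7258267 = 83·87449

83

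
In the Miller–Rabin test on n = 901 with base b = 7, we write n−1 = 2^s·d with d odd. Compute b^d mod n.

901 − 1 = 900 = 2^2 · 225, so d = 225.
7^1 ≡ 7 (mod 901)
7^2 ≡ 7^2 = 49 ≡ 49 (mod 901)
7^4 ≡ 49^2 = 2401 ≡ 599 (mod 901)
7^8 ≡ 599^2 = 358801 ≡ 203 (mod 901)
7^16 ≡ 203^2 = 41209 ≡ 664 (mod 901)
7^32 ≡ 664^2 = 440896 ≡ 307 (mod 901)
7^64 ≡ 307^2 = 94249 ≡ 545 (mod 901)
7^128 ≡ 545^2 = 297025 ≡ 596 (mod 901)
225 = 128 + 64 + 32 + 1 in binary powers of 2.
So 7^225 ≡ 596 · 545 · 307 · 7 ≡ 143 (mod 901).
Squaring chain: 143 → 627; never reaches −1, so base 7 is a Miller–Rabin witness that 901 is composite.

143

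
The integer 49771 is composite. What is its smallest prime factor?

49771 is odd.
Digit sum 28, not divisible by 3.
Ends in 1: not divisible by 5.
7: 49771 = 7·7110 + 1
11: 49771 = 11·4524 + 7
13: 49771 = 13·3828 + 7
17: 49771 = 17·2927 + 12
19: 49771 = 19·2619 + 10
23: 49771 = 23·2163 + 22
29: 49771 = 29·1716 + 7
31: 49771 = 31·1605 + 16
37: 49771 = 37·1345 + 6
41: 49771 = 41·1213 + 38
43: 49771 = 43·1157 + 20
47: 49771 = 47·1058 + 45
53: 49771 = 53·939 + 4
59: 49771 = 59·843 + 34
61: 49771 = 61·815 + 56
67: 49771 = 67·742 + 57
71: 49771 = 71·701

71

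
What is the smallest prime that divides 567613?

567613 is odd.
Digit sum 28, not divisible by 3.
Ends in 3: not divisible by 5.
7: 567613 = 7·81087 + 4
11: 567613 = 11·51601 + 2
13: 567613 = 13·43662 + 7
17: 567613 = 17·33389

17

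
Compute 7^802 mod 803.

7^1 ≡ 7 (mod 803)
7^2 ≡ 7^2 = 49 ≡ 49 (mod 803)
7^4 ≡ 49^2 = 2401 ≡ 795 (mod 803)
7^8 ≡ 795^2 = 632025 ≡ 64 (mod 803)
7^16 ≡ 64^2 = 4096 ≡ 81 (mod 803)
7^32 ≡ 81^2 = 6561 ≡ 137 (mod 803)
7^64 ≡ 137^2 = 18769 ≡ 300 (mod 803)
7^128 ≡ 300^2 = 90000 ≡ 64 (mod 803)
7^256 ≡ 64^2 = 4096 ≡ 81 (mod 803)
7^512 ≡ 81^2 = 6561 ≡ 137 (mod 803)
802 = 512 + 256 + 32 + 2 in binary powers of 2.
So 7^802 ≡ 137 · 81 · 137 · 49 ≡ 654 (mod 803).
Since 654 ≠ 1, base 7 is a Fermat witness: 803 is composite.

654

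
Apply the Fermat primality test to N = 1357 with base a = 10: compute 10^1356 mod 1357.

10^1 ≡ 10 (mod 1357)
10^2 ≡ 10^2 = 100 ≡ 100 (mod 1357)
10^4 ≡ 100^2 = 10000 ≡ 501 (mod 1357)
10^8 ≡ 501^2 = 251001 ≡ 1313 (mod 1357)
10^16 ≡ 1313^2 = 1723969 ≡ 579 (mod 1357)
10^32 ≡ 579^2 = 335241 ≡ 62 (mod 1357)
10^64 ≡ 62^2 = 3844 ≡ 1130 (mod 1357)
10^128 ≡ 1130^2 = 1276900 ≡ 1320 (mod 1357)
10^256 ≡ 1320^2 = 1742400 ≡ 12 (mod 1357)
10^512 ≡ 12^2 = 144 ≡ 144 (mod 1357)
10^1024 ≡ 144^2 = 20736 ≡ 381 (mod 1357)
1356 = 1024 + 256 + 64 + 8 + 4 in binary powers of 2.
So 10^1356 ≡ 381 · 12 · 1130 · 1313 · 501 ≡ 196 (mod 1357).
Since 196 ≠ 1, base 10 is a Fermat witness: 1357 is composite.

196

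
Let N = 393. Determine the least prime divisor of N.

3

393 is odd.
Digit sum 15, divisible by 3.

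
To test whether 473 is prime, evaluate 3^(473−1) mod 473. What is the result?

3^1 ≡ 3 (mod 473)
3^2 ≡ 3^2 = 9 ≡ 9 (mod 473)
3^4 ≡ 9^2 = 81 ≡ 81 (mod 473)
3^8 ≡ 81^2 = 6561 ≡ 412 (mod 473)
3^16 ≡ 412^2 = 169744 ≡ 410 (mod 473)
3^32 ≡ 410^2 = 168100 ≡ 185 (mod 473)
3^64 ≡ 185^2 = 34225 ≡ 169 (mod 473)
3^128 ≡ 169^2 = 28561 ≡ 181 (mod 473)
3^256 ≡ 181^2 = 32761 ≡ 124 (mod 473)
472 = 256 + 128 + 64 + 16 + 8 in binary powers of 2.
So 3^472 ≡ 124 · 181 · 169 · 410 · 412 ≡ 53 (mod 473).
Since 53 ≠ 1, base 3 is a Fermat witness: 473 is composite.

53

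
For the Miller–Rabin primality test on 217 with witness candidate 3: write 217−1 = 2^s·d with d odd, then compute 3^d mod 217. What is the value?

209

217 − 1 = 216 = 2^3 · 27, so d = 27.
3^1 ≡ 3 (mod 217)
3^2 ≡ 3^2 = 9 ≡ 9 (mod 217)
3^4 ≡ 9^2 = 81 ≡ 81 (mod 217)
3^8 ≡ 81^2 = 6561 ≡ 51 (mod 217)
3^16 ≡ 51^2 = 2601 ≡ 214 (mod 217)
27 = 16 + 8 + 2 + 1 in binary powers of 2.
So 3^27 ≡ 214 · 51 · 9 · 3 ≡ 209 (mod 217).
Squaring chain: 209 → 64 → 190; never reaches −1, so base 3 is a Miller–Rabin witness that 217 is composite.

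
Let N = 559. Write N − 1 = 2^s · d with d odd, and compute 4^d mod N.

559 − 1 = 558 = 2^1 · 279, so d = 279.
4^1 ≡ 4 (mod 559)
4^2 ≡ 4^2 = 16 ≡ 16 (mod 559)
4^4 ≡ 16^2 = 256 ≡ 256 (mod 559)
4^8 ≡ 256^2 = 65536 ≡ 133 (mod 559)
4^16 ≡ 133^2 = 17689 ≡ 360 (mod 559)
4^32 ≡ 360^2 = 129600 ≡ 471 (mod 559)
4^64 ≡ 471^2 = 221841 ≡ 477 (mod 559)
4^128 ≡ 477^2 = 227529 ≡ 16 (mod 559)
4^256 ≡ 16^2 = 256 ≡ 256 (mod 559)
279 = 256 + 16 + 4 + 2 + 1 in binary powers of 2.
So 4^279 ≡ 256 · 360 · 256 · 16 · 4 ≡ 441 (mod 559).
Squaring chain: 441; never reaches −1, so base 4 is a Miller–Rabin witness that 559 is composite.

441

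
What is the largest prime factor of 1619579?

1619579 = 13 · 124583
124583 = 19 · 6557
6557 = 79 · 83
83 is prime.
So 1619579 = 13 · 19 · 79 · 83; the largest prime factor is 83.

83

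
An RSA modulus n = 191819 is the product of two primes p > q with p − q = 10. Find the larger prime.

443

Since p = q + 10, we have 191819 = q(q + 10), so q² + 10q − 191819 = 0.
Discriminant: 10² + 4·191819 = 100 + 767276 = 767376; √767376 = 876.
q = (−10 + 876)/2 = 433, and p = q + 10 = 443.
Check: 433 · 443 = 191819.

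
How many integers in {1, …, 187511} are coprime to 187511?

Factor: 187511 = 19 · 71 · 139.
φ(187511) = (19−1) · (71−1) · (139−1) = 18 · 70 · 138 = 173880.

173880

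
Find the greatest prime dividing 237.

237 = 3 · 79
79 is prime.
So 237 = 3 · 79; the largest prime factor is 79.

79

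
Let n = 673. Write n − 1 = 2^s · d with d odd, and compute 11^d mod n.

673 − 1 = 672 = 2^5 · 21, so d = 21.
11^1 ≡ 11 (mod 673)
11^2 ≡ 11^2 = 121 ≡ 121 (mod 673)
11^4 ≡ 121^2 = 14641 ≡ 508 (mod 673)
11^8 ≡ 508^2 = 258064 ≡ 305 (mod 673)
11^16 ≡ 305^2 = 93025 ≡ 151 (mod 673)
21 = 16 + 4 + 1 in binary powers of 2.
So 11^21 ≡ 151 · 508 · 11 ≡ 519 (mod 673).
Squaring chain: 519 → 161 → 347 → 615 → 672; reaches −1, so base 11 does not prove 673 composite.

519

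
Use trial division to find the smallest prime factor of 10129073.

71

10129073 is odd.
Digit sum 23, not divisible by 3.
Ends in 3: not divisible by 5.
7: 10129073 = 7·1447010 + 3
11: 10129073 = 11·920824 + 9
13: 10129073 = 13·779159 + 6
17: 10129073 = 17·595827 + 14
19: 10129073 = 19·533109 + 2
23: 10129073 = 23·440394 + 11
29: 10129073 = 29·349278 + 11
31: 10129073 = 31·326744 + 9
37: 10129073 = 37·273758 + 27
41: 10129073 = 41·247050 + 23
43: 10129073 = 43·235559 + 36
47: 10129073 = 47·215512 + 9
53: 10129073 = 53·191114 + 31
59: 10129073 = 59·171679 + 12
61: 10129073 = 61·166050 + 23
67: 10129073 = 67·151180 + 13
71: 10129073 = 71·142663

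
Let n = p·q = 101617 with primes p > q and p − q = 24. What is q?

307

Since p = q + 24, we have 101617 = q(q + 24), so q² + 24q − 101617 = 0.
Discriminant: 24² + 4·101617 = 576 + 406468 = 407044; √407044 = 638.
q = (−24 + 638)/2 = 307, and p = q + 24 = 331.
Check: 307 · 331 = 101617.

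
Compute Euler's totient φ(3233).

Factor: 3233 = 53 · 61.
φ(3233) = (53−1) · (61−1) = 52 · 60 = 3120.

3120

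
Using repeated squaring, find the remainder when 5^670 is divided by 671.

5^1 ≡ 5 (mod 671)
5^2 ≡ 5^2 = 25 ≡ 25 (mod 671)
5^4 ≡ 25^2 = 625 ≡ 625 (mod 671)
5^8 ≡ 625^2 = 390625 ≡ 103 (mod 671)
5^16 ≡ 103^2 = 10609 ≡ 544 (mod 671)
5^32 ≡ 544^2 = 295936 ≡ 25 (mod 671)
5^64 ≡ 25^2 = 625 ≡ 625 (mod 671)
5^128 ≡ 625^2 = 390625 ≡ 103 (mod 671)
5^256 ≡ 103^2 = 10609 ≡ 544 (mod 671)
5^512 ≡ 544^2 = 295936 ≡ 25 (mod 671)
670 = 512 + 128 + 16 + 8 + 4 + 2 in binary powers of 2.
So 5^670 ≡ 25 · 103 · 544 · 103 · 625 · 25 ≡ 562 (mod 671).
Since 562 ≠ 1, base 5 is a Fermat witness: 671 is composite.

562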